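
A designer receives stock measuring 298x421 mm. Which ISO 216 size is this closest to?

Aspect ratio 421/298 ≈ 1.413 — close to the ISO √2 ≈ 1.414.
In the A-series (A0 area = 1 m²): A3 = 297 × 420 mm.
Off by 2 mm total — nearest standard size.

A3 (297 × 420 mm)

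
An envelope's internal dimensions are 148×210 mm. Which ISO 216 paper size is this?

Aspect ratio 210/148 ≈ 1.419 — close to the ISO √2 ≈ 1.414.
In the A-series (A0 area = 1 m²): A5 = 148 × 210 mm.

A5 (148 × 210 mm)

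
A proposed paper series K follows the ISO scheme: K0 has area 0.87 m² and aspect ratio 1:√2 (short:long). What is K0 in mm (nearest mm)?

784 × 1109 mm

Let the short side be w mm. Then w · w√2 = 0.87 m² = 870,000 mm².
w² = 870,000/√2, so w ≈ 784.3 mm; long side = w√2 ≈ 1109.2 mm.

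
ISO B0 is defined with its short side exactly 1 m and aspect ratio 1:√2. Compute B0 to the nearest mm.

Short side = 1000 mm; long side = 1000√2 ≈ 1414.2 mm.

1000 × 1414 mm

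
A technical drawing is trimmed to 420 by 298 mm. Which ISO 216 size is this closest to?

Aspect ratio 420/298 ≈ 1.409 — close to the ISO √2 ≈ 1.414.
In the A-series (A0 area = 1 m²): A3 = 297 × 420 mm.
Off by 1 mm total — nearest standard size.

A3 (297 × 420 mm)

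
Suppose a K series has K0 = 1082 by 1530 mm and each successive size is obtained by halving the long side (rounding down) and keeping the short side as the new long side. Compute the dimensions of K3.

382 × 541 mm

K1: ⌊1530/2⌋ × 1082 = 765 × 1082 mm
K2: ⌊1082/2⌋ × 765 = 541 × 765 mm
K3: ⌊765/2⌋ × 541 = 382 × 541 mm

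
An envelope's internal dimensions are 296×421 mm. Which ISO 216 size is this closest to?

Aspect ratio 421/296 ≈ 1.422 — close to the ISO √2 ≈ 1.414.
In the A-series (A0 area = 1 m²): A3 = 297 × 420 mm.
Off by 2 mm total — nearest standard size.

A3 (297 × 420 mm)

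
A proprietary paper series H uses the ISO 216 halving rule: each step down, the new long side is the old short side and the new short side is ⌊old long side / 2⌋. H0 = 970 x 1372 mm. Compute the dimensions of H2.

485 × 686 mm

H1: ⌊1372/2⌋ × 970 = 686 × 970 mm
H2: ⌊970/2⌋ × 686 = 485 × 686 mm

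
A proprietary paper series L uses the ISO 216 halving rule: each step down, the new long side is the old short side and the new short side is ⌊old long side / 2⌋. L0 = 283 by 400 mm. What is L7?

25 × 35 mm

L1 = 200 × 283 mm (from L0 by 1 halving).
L2: ⌊283/2⌋ × 200 = 141 × 200 mm
L3: ⌊200/2⌋ × 141 = 100 × 141 mm
L4: ⌊141/2⌋ × 100 = 70 × 100 mm
L5: ⌊100/2⌋ × 70 = 50 × 70 mm
L6: ⌊70/2⌋ × 50 = 35 × 50 mm
L7: ⌊50/2⌋ × 35 = 25 × 35 mm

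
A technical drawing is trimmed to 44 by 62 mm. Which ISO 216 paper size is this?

B9 (44 × 62 mm)

Aspect ratio 62/44 ≈ 1.409 — close to the ISO √2 ≈ 1.414.
In the B-series (B0 = 1000 × 1414 mm): B9 = 44 × 62 mm.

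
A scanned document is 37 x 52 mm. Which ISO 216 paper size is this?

Aspect ratio 52/37 ≈ 1.405 — close to the ISO √2 ≈ 1.414.
In the A-series (A0 area = 1 m²): A9 = 37 × 52 mm.

A9 (37 × 52 mm)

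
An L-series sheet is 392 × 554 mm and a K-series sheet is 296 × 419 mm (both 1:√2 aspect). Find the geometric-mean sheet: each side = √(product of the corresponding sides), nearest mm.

Short side: √(392 · 296) = √116032 ≈ 340.6 → 341 mm
Long side: √(554 · 419) = √232126 ≈ 481.8 → 482 mm

341 × 482 mm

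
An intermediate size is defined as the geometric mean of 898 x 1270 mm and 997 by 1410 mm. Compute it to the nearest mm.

Short side: √(898 · 997) = √895306 ≈ 946.2 → 946 mm
Long side: √(1270 · 1410) = √1790700 ≈ 1338.2 → 1338 mm

946 × 1338 mm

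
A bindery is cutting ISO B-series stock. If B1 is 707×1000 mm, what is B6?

B2: ⌊1000/2⌋ × 707 = 500 × 707 mm
B3: ⌊707/2⌋ × 500 = 353 × 500 mm
B4: ⌊500/2⌋ × 353 = 250 × 353 mm
B5: ⌊353/2⌋ × 250 = 176 × 250 mm
B6: ⌊250/2⌋ × 176 = 125 × 176 mm

125 × 176 mm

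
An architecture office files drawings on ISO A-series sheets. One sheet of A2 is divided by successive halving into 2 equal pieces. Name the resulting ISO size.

A3

2 = 2^1, so 1 halving step.
A2 → A3 → … → A3 after 1 step.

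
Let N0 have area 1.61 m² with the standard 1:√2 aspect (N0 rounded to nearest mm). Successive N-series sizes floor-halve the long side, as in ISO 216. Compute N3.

377 × 533 mm

Let N0's short side be w mm. w · w√2 = 1.61 m² = 1,610,000 mm², so w ≈ 1067.0 mm and w√2 ≈ 1508.9 mm → N0 = 1067 × 1509 mm.
N1: ⌊1509/2⌋ × 1067 = 754 × 1067 mm
N2: ⌊1067/2⌋ × 754 = 533 × 754 mm
N3: ⌊754/2⌋ × 533 = 377 × 533 mm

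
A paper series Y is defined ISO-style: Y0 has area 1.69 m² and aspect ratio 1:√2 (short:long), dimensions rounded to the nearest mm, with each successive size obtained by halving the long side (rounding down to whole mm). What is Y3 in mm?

386 × 546 mm

Let Y0's short side be w mm. w · w√2 = 1.69 m² = 1,690,000 mm², so w ≈ 1093.2 mm and w√2 ≈ 1546.0 mm → Y0 = 1093 × 1546 mm.
Y1: ⌊1546/2⌋ × 1093 = 773 × 1093 mm
Y2: ⌊1093/2⌋ × 773 = 546 × 773 mm
Y3: ⌊773/2⌋ × 546 = 386 × 546 mm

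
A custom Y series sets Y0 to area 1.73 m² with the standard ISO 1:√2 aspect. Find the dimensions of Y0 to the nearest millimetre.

Let the short side be w mm. Then w · w√2 = 1.73 m² = 1,730,000 mm².
w² = 1,730,000/√2, so w ≈ 1106.0 mm; long side = w√2 ≈ 1564.2 mm.

1106 × 1564 mm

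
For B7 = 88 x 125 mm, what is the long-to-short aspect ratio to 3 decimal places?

125 / 88 = 1.420
ISO 216 targets √2 ≈ 1.414; the +0.006 deviation is from mm rounding.

1.420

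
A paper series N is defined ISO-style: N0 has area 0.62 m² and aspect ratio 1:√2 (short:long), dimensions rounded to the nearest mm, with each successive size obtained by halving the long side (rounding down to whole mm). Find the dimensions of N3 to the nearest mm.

Let N0's short side be w mm. w · w√2 = 0.62 m² = 620,000 mm², so w ≈ 662.1 mm and w√2 ≈ 936.4 mm → N0 = 662 × 936 mm.
N1: ⌊936/2⌋ × 662 = 468 × 662 mm
N2: ⌊662/2⌋ × 468 = 331 × 468 mm
N3: ⌊468/2⌋ × 331 = 234 × 331 mm

234 × 331 mm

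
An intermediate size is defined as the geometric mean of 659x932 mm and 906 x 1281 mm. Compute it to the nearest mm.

Short side: √(659 · 906) = √597054 ≈ 772.7 → 773 mm
Long side: √(932 · 1281) = √1193892 ≈ 1092.7 → 1093 mm

773 × 1093 mm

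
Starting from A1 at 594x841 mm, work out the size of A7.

A2: ⌊841/2⌋ × 594 = 420 × 594 mm
A3: ⌊594/2⌋ × 420 = 297 × 420 mm
A4: ⌊420/2⌋ × 297 = 210 × 297 mm
A5: ⌊297/2⌋ × 210 = 148 × 210 mm
A6: ⌊210/2⌋ × 148 = 105 × 148 mm
A7: ⌊148/2⌋ × 105 = 74 × 105 mm

74 × 105 mm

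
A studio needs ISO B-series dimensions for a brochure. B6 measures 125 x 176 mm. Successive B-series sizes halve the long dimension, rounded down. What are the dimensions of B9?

B7: ⌊176/2⌋ × 125 = 88 × 125 mm
B8: ⌊125/2⌋ × 88 = 62 × 88 mm
B9: ⌊88/2⌋ × 62 = 44 × 62 mm

44 × 62 mm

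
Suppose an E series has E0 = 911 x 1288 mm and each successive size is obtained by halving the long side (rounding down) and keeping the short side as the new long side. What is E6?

113 × 161 mm

E1 = 644 × 911 mm (from E0 by 1 halving).
E2: ⌊911/2⌋ × 644 = 455 × 644 mm
E3: ⌊644/2⌋ × 455 = 322 × 455 mm
E4: ⌊455/2⌋ × 322 = 227 × 322 mm
E5: ⌊322/2⌋ × 227 = 161 × 227 mm
E6: ⌊227/2⌋ × 161 = 113 × 161 mm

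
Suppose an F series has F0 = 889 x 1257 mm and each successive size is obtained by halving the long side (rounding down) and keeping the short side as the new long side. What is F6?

F1 = 628 × 889 mm (from F0 by 1 halving).
F2: ⌊889/2⌋ × 628 = 444 × 628 mm
F3: ⌊628/2⌋ × 444 = 314 × 444 mm
F4: ⌊444/2⌋ × 314 = 222 × 314 mm
F5: ⌊314/2⌋ × 222 = 157 × 222 mm
F6: ⌊222/2⌋ × 157 = 111 × 157 mm

111 × 157 mm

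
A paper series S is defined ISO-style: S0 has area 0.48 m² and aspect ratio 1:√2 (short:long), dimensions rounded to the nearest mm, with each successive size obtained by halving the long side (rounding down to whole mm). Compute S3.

206 × 291 mm

Let S0's short side be w mm. w · w√2 = 0.48 m² = 480,000 mm², so w ≈ 582.6 mm and w√2 ≈ 823.9 mm → S0 = 583 × 824 mm.
S1: ⌊824/2⌋ × 583 = 412 × 583 mm
S2: ⌊583/2⌋ × 412 = 291 × 412 mm
S3: ⌊412/2⌋ × 291 = 206 × 291 mm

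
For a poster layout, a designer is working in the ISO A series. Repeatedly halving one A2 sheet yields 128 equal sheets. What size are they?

A9

128 = 2^7, so 7 halving steps.
A2 → A3 → … → A9 after 7 steps.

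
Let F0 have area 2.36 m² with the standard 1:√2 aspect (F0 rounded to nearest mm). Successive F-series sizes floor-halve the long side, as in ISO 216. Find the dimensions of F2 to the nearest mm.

Let F0's short side be w mm. w · w√2 = 2.36 m² = 2,360,000 mm², so w ≈ 1291.8 mm and w√2 ≈ 1826.9 mm → F0 = 1292 × 1827 mm.
F1: ⌊1827/2⌋ × 1292 = 913 × 1292 mm
F2: ⌊1292/2⌋ × 913 = 646 × 913 mm

646 × 913 mm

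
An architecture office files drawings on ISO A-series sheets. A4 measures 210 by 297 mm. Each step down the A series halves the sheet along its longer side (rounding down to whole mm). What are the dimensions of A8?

52 × 74 mm

A5: ⌊297/2⌋ × 210 = 148 × 210 mm
A6: ⌊210/2⌋ × 148 = 105 × 148 mm
A7: ⌊148/2⌋ × 105 = 74 × 105 mm
A8: ⌊105/2⌋ × 74 = 52 × 74 mm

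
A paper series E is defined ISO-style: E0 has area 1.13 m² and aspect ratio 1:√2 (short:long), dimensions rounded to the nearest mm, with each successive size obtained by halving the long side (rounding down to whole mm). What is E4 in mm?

Let E0's short side be w mm. w · w√2 = 1.13 m² = 1,130,000 mm², so w ≈ 893.9 mm and w√2 ≈ 1264.1 mm → E0 = 894 × 1264 mm.
E1: ⌊1264/2⌋ × 894 = 632 × 894 mm
E2: ⌊894/2⌋ × 632 = 447 × 632 mm
E3: ⌊632/2⌋ × 447 = 316 × 447 mm
E4: ⌊447/2⌋ × 316 = 223 × 316 mm

223 × 316 mm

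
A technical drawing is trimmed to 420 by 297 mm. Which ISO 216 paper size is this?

A3 (297 × 420 mm)

Aspect ratio 420/297 ≈ 1.414 — close to the ISO √2 ≈ 1.414.
In the A-series (A0 area = 1 m²): A3 = 297 × 420 mm.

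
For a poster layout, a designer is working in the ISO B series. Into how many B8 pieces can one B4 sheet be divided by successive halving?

Each ISO step halves the sheet: 1 × B4 → 2 × B5 → 4 × B6 → 8 × B7 → …
From B4 to B8 is 4 halving steps: 2^4 = 16.

16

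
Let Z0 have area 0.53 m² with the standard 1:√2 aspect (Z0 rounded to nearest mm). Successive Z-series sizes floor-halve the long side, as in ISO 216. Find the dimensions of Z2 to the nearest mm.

306 × 433 mm

Let Z0's short side be w mm. w · w√2 = 0.53 m² = 530,000 mm², so w ≈ 612.2 mm and w√2 ≈ 865.8 mm → Z0 = 612 × 866 mm.
Z1: ⌊866/2⌋ × 612 = 433 × 612 mm
Z2: ⌊612/2⌋ × 433 = 306 × 433 mm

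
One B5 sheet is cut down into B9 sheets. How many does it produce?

16

Each ISO step halves the sheet: 1 × B5 → 2 × B6 → 4 × B7 → 8 × B8 → …
From B5 to B9 is 4 halving steps: 2^4 = 16.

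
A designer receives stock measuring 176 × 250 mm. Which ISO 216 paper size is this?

Aspect ratio 250/176 ≈ 1.420 — close to the ISO √2 ≈ 1.414.
In the B-series (B0 = 1000 × 1414 mm): B5 = 176 × 250 mm.

B5 (176 × 250 mm)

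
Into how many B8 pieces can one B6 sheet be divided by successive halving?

B6 = 125 × 176 mm; B8 = 62 × 88 mm.
Each halving step doubles the count; 2 steps from B6 to B8.
2^2 = 4.

4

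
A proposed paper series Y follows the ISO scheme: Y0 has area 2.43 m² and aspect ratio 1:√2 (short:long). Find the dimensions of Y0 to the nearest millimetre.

1311 × 1854 mm

Let the short side be w mm. Then w · w√2 = 2.43 m² = 2,430,000 mm².
w² = 2,430,000/√2, so w ≈ 1310.8 mm; long side = w√2 ≈ 1853.8 mm.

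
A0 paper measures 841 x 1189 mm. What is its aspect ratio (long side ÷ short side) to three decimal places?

1189 / 841 = 1.414
Matches √2 ≈ 1.414 — the ISO 216 defining ratio.

1.414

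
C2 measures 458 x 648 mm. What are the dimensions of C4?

C3: ⌊648/2⌋ × 458 = 324 × 458 mm
C4: ⌊458/2⌋ × 324 = 229 × 324 mm

229 × 324 mm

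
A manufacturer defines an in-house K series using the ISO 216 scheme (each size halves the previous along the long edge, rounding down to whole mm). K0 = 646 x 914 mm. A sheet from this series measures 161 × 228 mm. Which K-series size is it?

K0: 646 × 914 mm
K1: 457 × 646 mm
K2: 323 × 457 mm
K3: 228 × 323 mm
K4: 161 × 228 mm
K5: 114 × 161 mm
→ matches K4.

K4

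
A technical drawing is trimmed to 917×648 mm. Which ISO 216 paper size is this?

C1 (648 × 917 mm)

Aspect ratio 917/648 ≈ 1.415 — close to the ISO √2 ≈ 1.414.
In the C-series (envelope sizes, between A and B): C1 = 648 × 917 mm.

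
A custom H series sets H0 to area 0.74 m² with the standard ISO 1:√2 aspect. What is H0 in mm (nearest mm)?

723 × 1023 mm

Let the short side be w mm. Then w · w√2 = 0.74 m² = 740,000 mm².
w² = 740,000/√2, so w ≈ 723.4 mm; long side = w√2 ≈ 1023.0 mm.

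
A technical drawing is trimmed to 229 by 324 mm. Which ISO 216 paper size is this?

Aspect ratio 324/229 ≈ 1.415 — close to the ISO √2 ≈ 1.414.
In the C-series (envelope sizes, between A and B): C4 = 229 × 324 mm.

C4 (229 × 324 mm)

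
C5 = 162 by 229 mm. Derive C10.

28 × 40 mm

C6: ⌊229/2⌋ × 162 = 114 × 162 mm
C7: ⌊162/2⌋ × 114 = 81 × 114 mm
C8: ⌊114/2⌋ × 81 = 57 × 81 mm
C9: ⌊81/2⌋ × 57 = 40 × 57 mm
C10: ⌊57/2⌋ × 40 = 28 × 40 mm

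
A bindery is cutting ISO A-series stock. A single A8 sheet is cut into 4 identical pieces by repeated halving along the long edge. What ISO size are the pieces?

4 = 2^2, so 2 halving steps.
A8 → A9 → … → A10 after 2 steps.

A10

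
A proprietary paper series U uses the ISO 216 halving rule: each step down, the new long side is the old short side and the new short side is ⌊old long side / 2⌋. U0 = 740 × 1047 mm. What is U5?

U1 = 523 × 740 mm (from U0 by 1 halving).
U2: ⌊740/2⌋ × 523 = 370 × 523 mm
U3: ⌊523/2⌋ × 370 = 261 × 370 mm
U4: ⌊370/2⌋ × 261 = 185 × 261 mm
U5: ⌊261/2⌋ × 185 = 130 × 185 mm

130 × 185 mm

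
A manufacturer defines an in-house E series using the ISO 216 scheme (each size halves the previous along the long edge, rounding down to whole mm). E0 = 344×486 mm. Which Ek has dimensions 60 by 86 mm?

E5

E0: 344 × 486 mm
E1: 243 × 344 mm
E2: 172 × 243 mm
E3: 121 × 172 mm
E4: 86 × 121 mm
E5: 60 × 86 mm
E6: 43 × 60 mm
→ matches E5.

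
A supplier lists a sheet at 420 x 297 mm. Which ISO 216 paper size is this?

Aspect ratio 420/297 ≈ 1.414 — close to the ISO √2 ≈ 1.414.
In the A-series (A0 area = 1 m²): A3 = 297 × 420 mm.

A3 (297 × 420 mm)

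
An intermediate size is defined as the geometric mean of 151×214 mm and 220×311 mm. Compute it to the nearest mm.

Short side: √(151 · 220) = √33220 ≈ 182.3 → 182 mm
Long side: √(214 · 311) = √66554 ≈ 258.0 → 258 mm

182 × 258 mm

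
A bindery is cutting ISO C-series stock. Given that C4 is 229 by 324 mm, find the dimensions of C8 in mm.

C5: ⌊324/2⌋ × 229 = 162 × 229 mm
C6: ⌊229/2⌋ × 162 = 114 × 162 mm
C7: ⌊162/2⌋ × 114 = 81 × 114 mm
C8: ⌊114/2⌋ × 81 = 57 × 81 mm

57 × 81 mm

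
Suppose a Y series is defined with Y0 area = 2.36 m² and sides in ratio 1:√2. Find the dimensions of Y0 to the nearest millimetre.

Let the short side be w mm. Then w · w√2 = 2.36 m² = 2,360,000 mm².
w² = 2,360,000/√2, so w ≈ 1291.8 mm; long side = w√2 ≈ 1826.9 mm.

1292 × 1827 mm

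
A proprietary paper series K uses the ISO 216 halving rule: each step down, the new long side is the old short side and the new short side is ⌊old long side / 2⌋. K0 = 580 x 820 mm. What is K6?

K1: ⌊820/2⌋ × 580 = 410 × 580 mm
K2: ⌊580/2⌋ × 410 = 290 × 410 mm
K3: ⌊410/2⌋ × 290 = 205 × 290 mm
K4: ⌊290/2⌋ × 205 = 145 × 205 mm
K5: ⌊205/2⌋ × 145 = 102 × 145 mm
K6: ⌊145/2⌋ × 102 = 72 × 102 mm

72 × 102 mm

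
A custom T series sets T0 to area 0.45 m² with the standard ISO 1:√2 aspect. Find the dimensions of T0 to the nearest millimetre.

Let the short side be w mm. Then w · w√2 = 0.45 m² = 450,000 mm².
w² = 450,000/√2, so w ≈ 564.1 mm; long side = w√2 ≈ 797.7 mm.

564 × 798 mm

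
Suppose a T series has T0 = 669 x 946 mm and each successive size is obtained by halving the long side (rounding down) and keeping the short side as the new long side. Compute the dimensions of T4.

167 × 236 mm

T1 = 473 × 669 mm (from T0 by 1 halving).
T2: ⌊669/2⌋ × 473 = 334 × 473 mm
T3: ⌊473/2⌋ × 334 = 236 × 334 mm
T4: ⌊334/2⌋ × 236 = 167 × 236 mm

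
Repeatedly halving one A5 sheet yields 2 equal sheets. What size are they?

A6

2 = 2^1, so 1 halving step.
A5 → A6 → … → A6 after 1 step.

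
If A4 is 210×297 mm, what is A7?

74 × 105 mm

A5: ⌊297/2⌋ × 210 = 148 × 210 mm
A6: ⌊210/2⌋ × 148 = 105 × 148 mm
A7: ⌊148/2⌋ × 105 = 74 × 105 mm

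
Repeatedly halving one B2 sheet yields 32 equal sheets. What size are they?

32 = 2^5, so 5 halving steps.
B2 → B3 → … → B7 after 5 steps.

B7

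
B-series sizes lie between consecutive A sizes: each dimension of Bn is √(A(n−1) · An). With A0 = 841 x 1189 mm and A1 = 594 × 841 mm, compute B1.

Short side: √(841 · 594) = √499554 ≈ 706.8 → 707 mm
Long side: √(1189 · 841) = √999949 ≈ 1000.0 → 1000 mm

707 × 1000 mm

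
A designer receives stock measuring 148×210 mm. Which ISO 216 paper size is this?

Aspect ratio 210/148 ≈ 1.419 — close to the ISO √2 ≈ 1.414.
In the A-series (A0 area = 1 m²): A5 = 148 × 210 mm.

A5 (148 × 210 mm)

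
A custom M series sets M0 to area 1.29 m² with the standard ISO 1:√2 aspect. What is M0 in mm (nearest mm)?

955 × 1351 mm

Let the short side be w mm. Then w · w√2 = 1.29 m² = 1,290,000 mm².
w² = 1,290,000/√2, so w ≈ 955.1 mm; long side = w√2 ≈ 1350.7 mm.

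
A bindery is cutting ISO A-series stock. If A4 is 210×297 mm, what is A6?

105 × 148 mm

A5: ⌊297/2⌋ × 210 = 148 × 210 mm
A6: ⌊210/2⌋ × 148 = 105 × 148 mm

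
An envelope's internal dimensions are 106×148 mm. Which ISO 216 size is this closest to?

Aspect ratio 148/106 ≈ 1.396 (ISO target is √2 ≈ 1.414).
In the A-series (A0 area = 1 m²): A6 = 105 × 148 mm.
Off by 1 mm total — nearest standard size.

A6 (105 × 148 mm)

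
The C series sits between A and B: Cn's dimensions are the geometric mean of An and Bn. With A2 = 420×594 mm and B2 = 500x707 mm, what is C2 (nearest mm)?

Short side: √(420 · 500) = √210000 ≈ 458.3 → 458 mm
Long side: √(594 · 707) = √419958 ≈ 648.0 → 648 mm

458 × 648 mm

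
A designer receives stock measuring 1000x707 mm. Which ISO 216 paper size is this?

B1 (707 × 1000 mm)

Aspect ratio 1000/707 ≈ 1.414 — close to the ISO √2 ≈ 1.414.
In the B-series (B0 = 1000 × 1414 mm): B1 = 707 × 1000 mm.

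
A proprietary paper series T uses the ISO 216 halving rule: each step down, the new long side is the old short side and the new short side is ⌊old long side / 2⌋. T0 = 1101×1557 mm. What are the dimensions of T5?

194 × 275 mm

T1 = 778 × 1101 mm (from T0 by 1 halving).
T2: ⌊1101/2⌋ × 778 = 550 × 778 mm
T3: ⌊778/2⌋ × 550 = 389 × 550 mm
T4: ⌊550/2⌋ × 389 = 275 × 389 mm
T5: ⌊389/2⌋ × 275 = 194 × 275 mm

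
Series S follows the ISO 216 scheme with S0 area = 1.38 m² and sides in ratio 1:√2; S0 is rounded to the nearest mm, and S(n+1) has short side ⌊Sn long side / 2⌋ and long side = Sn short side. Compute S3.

349 × 494 mm

Let S0's short side be w mm. w · w√2 = 1.38 m² = 1,380,000 mm², so w ≈ 987.8 mm and w√2 ≈ 1397.0 mm → S0 = 988 × 1397 mm.
S1: ⌊1397/2⌋ × 988 = 698 × 988 mm
S2: ⌊988/2⌋ × 698 = 494 × 698 mm
S3: ⌊698/2⌋ × 494 = 349 × 494 mm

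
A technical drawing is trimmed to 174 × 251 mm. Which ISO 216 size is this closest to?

B5 (176 × 250 mm)

Aspect ratio 251/174 ≈ 1.443 (ISO target is √2 ≈ 1.414).
In the B-series (B0 = 1000 × 1414 mm): B5 = 176 × 250 mm.
Off by 3 mm total — nearest standard size.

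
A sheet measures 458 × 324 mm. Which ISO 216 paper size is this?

C3 (324 × 458 mm)

Aspect ratio 458/324 ≈ 1.414 — close to the ISO √2 ≈ 1.414.
In the C-series (envelope sizes, between A and B): C3 = 324 × 458 mm.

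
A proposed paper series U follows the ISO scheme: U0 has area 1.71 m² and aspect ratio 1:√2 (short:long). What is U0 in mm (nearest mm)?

1100 × 1555 mm

Let the short side be w mm. Then w · w√2 = 1.71 m² = 1,710,000 mm².
w² = 1,710,000/√2, so w ≈ 1099.6 mm; long side = w√2 ≈ 1555.1 mm.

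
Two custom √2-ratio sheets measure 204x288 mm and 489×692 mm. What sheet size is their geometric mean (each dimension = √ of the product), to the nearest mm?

316 × 446 mm

Short side: √(204 · 489) = √99756 ≈ 315.8 → 316 mm
Long side: √(288 · 692) = √199296 ≈ 446.4 → 446 mm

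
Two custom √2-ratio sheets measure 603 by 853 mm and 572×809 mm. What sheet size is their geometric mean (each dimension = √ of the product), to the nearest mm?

Short side: √(603 · 572) = √344916 ≈ 587.3 → 587 mm
Long side: √(853 · 809) = √690077 ≈ 830.7 → 831 mm

587 × 831 mm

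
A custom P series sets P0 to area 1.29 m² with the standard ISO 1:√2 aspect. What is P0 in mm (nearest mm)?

Let the short side be w mm. Then w · w√2 = 1.29 m² = 1,290,000 mm².
w² = 1,290,000/√2, so w ≈ 955.1 mm; long side = w√2 ≈ 1350.7 mm.

955 × 1351 mm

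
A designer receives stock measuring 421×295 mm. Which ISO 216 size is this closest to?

Aspect ratio 421/295 ≈ 1.427 — close to the ISO √2 ≈ 1.414.
In the A-series (A0 area = 1 m²): A3 = 297 × 420 mm.
Off by 3 mm total — nearest standard size.

A3 (297 × 420 mm)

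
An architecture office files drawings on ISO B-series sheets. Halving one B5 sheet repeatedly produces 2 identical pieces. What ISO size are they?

2 = 2^1, so 1 halving step.
B5 → B6 → … → B6 after 1 step.

B6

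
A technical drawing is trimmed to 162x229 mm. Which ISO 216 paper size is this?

C5 (162 × 229 mm)

Aspect ratio 229/162 ≈ 1.414 — close to the ISO √2 ≈ 1.414.
In the C-series (envelope sizes, between A and B): C5 = 162 × 229 mm.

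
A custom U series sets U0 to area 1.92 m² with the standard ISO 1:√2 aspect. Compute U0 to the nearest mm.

Let the short side be w mm. Then w · w√2 = 1.92 m² = 1,920,000 mm².
w² = 1,920,000/√2, so w ≈ 1165.2 mm; long side = w√2 ≈ 1647.8 mm.

1165 × 1648 mm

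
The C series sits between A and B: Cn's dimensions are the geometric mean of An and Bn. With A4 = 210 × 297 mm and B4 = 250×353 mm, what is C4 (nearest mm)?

Short side: √(210 · 250) = √52500 ≈ 229.1 → 229 mm
Long side: √(297 · 353) = √104841 ≈ 323.8 → 324 mm

229 × 324 mm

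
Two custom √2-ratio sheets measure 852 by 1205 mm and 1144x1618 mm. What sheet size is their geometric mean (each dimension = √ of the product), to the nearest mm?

Short side: √(852 · 1144) = √974688 ≈ 987.3 → 987 mm
Long side: √(1205 · 1618) = √1949690 ≈ 1396.3 → 1396 mm

987 × 1396 mm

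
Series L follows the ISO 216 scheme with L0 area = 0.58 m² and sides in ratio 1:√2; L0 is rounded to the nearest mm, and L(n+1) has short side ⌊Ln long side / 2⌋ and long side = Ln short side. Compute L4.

Let L0's short side be w mm. w · w√2 = 0.58 m² = 580,000 mm², so w ≈ 640.4 mm and w√2 ≈ 905.7 mm → L0 = 640 × 906 mm.
L1: ⌊906/2⌋ × 640 = 453 × 640 mm
L2: ⌊640/2⌋ × 453 = 320 × 453 mm
L3: ⌊453/2⌋ × 320 = 226 × 320 mm
L4: ⌊320/2⌋ × 226 = 160 × 226 mm

160 × 226 mm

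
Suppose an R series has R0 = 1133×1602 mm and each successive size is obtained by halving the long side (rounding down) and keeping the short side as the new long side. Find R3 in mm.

400 × 566 mm

R1: ⌊1602/2⌋ × 1133 = 801 × 1133 mm
R2: ⌊1133/2⌋ × 801 = 566 × 801 mm
R3: ⌊801/2⌋ × 566 = 400 × 566 mm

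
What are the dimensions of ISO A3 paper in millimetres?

297 × 420 mm

A0 = 841 × 1189 mm (A0 has area 1 m², aspect 1:√2).
A1: ⌊1189/2⌋ × 841 = 594 × 841 mm
A2: ⌊841/2⌋ × 594 = 420 × 594 mm
A3: ⌊594/2⌋ × 420 = 297 × 420 mm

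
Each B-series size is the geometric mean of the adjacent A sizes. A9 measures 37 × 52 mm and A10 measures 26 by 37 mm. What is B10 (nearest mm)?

Short side: √(37 · 26) = √962 ≈ 31.0 → 31 mm
Long side: √(52 · 37) = √1924 ≈ 43.9 → 44 mm

31 × 44 mm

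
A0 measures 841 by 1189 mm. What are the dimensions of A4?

A1: ⌊1189/2⌋ × 841 = 594 × 841 mm
A2: ⌊841/2⌋ × 594 = 420 × 594 mm
A3: ⌊594/2⌋ × 420 = 297 × 420 mm
A4: ⌊420/2⌋ × 297 = 210 × 297 mm

210 × 297 mm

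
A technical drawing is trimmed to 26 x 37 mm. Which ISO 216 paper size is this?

A10 (26 × 37 mm)

Aspect ratio 37/26 ≈ 1.423 — close to the ISO √2 ≈ 1.414.
In the A-series (A0 area = 1 m²): A10 = 26 × 37 mm.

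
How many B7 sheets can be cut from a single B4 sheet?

B4 = 250 × 353 mm; B7 = 88 × 125 mm.
Each halving step doubles the count; 3 steps from B4 to B7.
2^3 = 8.

8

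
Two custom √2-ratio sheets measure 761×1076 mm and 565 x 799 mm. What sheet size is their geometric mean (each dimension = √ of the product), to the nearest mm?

Short side: √(761 · 565) = √429965 ≈ 655.7 → 656 mm
Long side: √(1076 · 799) = √859724 ≈ 927.2 → 927 mm

656 × 927 mm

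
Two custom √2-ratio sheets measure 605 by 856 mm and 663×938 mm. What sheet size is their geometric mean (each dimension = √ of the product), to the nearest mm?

633 × 896 mm

Short side: √(605 · 663) = √401115 ≈ 633.3 → 633 mm
Long side: √(856 · 938) = √802928 ≈ 896.1 → 896 mm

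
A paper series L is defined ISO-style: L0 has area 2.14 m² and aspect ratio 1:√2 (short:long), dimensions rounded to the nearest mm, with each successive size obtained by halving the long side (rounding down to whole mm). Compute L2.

Let L0's short side be w mm. w · w√2 = 2.14 m² = 2,140,000 mm², so w ≈ 1230.1 mm and w√2 ≈ 1739.7 mm → L0 = 1230 × 1740 mm.
L1: ⌊1740/2⌋ × 1230 = 870 × 1230 mm
L2: ⌊1230/2⌋ × 870 = 615 × 870 mm

615 × 870 mm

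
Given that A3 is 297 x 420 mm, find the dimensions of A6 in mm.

A4: ⌊420/2⌋ × 297 = 210 × 297 mm
A5: ⌊297/2⌋ × 210 = 148 × 210 mm
A6: ⌊210/2⌋ × 148 = 105 × 148 mm

105 × 148 mm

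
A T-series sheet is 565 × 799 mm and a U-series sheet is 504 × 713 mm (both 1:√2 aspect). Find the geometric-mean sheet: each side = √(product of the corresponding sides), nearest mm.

534 × 755 mm

Short side: √(565 · 504) = √284760 ≈ 533.6 → 534 mm
Long side: √(799 · 713) = √569687 ≈ 754.8 → 755 mm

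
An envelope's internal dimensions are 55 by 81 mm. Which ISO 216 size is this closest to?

Aspect ratio 81/55 ≈ 1.473 (ISO target is √2 ≈ 1.414).
In the C-series (envelope sizes, between A and B): C8 = 57 × 81 mm.
Off by 2 mm total — nearest standard size.

C8 (57 × 81 mm)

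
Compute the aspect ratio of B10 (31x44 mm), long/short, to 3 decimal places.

1.419

44 / 31 = 1.419
ISO 216 targets √2 ≈ 1.414; the +0.005 deviation is from mm rounding.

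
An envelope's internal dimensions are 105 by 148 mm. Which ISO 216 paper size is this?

Aspect ratio 148/105 ≈ 1.410 — close to the ISO √2 ≈ 1.414.
In the A-series (A0 area = 1 m²): A6 = 105 × 148 mm.

A6 (105 × 148 mm)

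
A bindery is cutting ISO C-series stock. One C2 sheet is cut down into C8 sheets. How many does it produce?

64

C2 = 458 × 648 mm; C8 = 57 × 81 mm.
Each halving step doubles the count; 6 steps from C2 to C8.
2^6 = 64.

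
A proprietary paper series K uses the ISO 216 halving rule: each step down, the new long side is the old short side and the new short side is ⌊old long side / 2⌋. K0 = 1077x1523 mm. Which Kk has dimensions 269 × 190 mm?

K5

K0: 1077 × 1523 mm
K1: 761 × 1077 mm
K2: 538 × 761 mm
K3: 380 × 538 mm
K4: 269 × 380 mm
K5: 190 × 269 mm
K6: 134 × 190 mm
→ matches K5.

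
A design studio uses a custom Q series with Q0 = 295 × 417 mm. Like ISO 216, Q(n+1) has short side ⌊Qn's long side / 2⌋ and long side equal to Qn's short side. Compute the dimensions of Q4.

73 × 104 mm

Q1: ⌊417/2⌋ × 295 = 208 × 295 mm
Q2: ⌊295/2⌋ × 208 = 147 × 208 mm
Q3: ⌊208/2⌋ × 147 = 104 × 147 mm
Q4: ⌊147/2⌋ × 104 = 73 × 104 mm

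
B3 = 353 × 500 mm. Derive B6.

125 × 176 mm

B4: ⌊500/2⌋ × 353 = 250 × 353 mm
B5: ⌊353/2⌋ × 250 = 176 × 250 mm
B6: ⌊250/2⌋ × 176 = 125 × 176 mm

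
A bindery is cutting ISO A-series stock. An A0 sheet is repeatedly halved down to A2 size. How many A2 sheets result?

4

A0 = 841 × 1189 mm; A2 = 420 × 594 mm.
Each halving step doubles the count; 2 steps from A0 to A2.
2^2 = 4.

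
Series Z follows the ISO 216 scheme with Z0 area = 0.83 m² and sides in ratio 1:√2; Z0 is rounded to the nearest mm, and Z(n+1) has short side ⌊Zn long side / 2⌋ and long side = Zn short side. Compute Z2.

Let Z0's short side be w mm. w · w√2 = 0.83 m² = 830,000 mm², so w ≈ 766.1 mm and w√2 ≈ 1083.4 mm → Z0 = 766 × 1083 mm.
Z1: ⌊1083/2⌋ × 766 = 541 × 766 mm
Z2: ⌊766/2⌋ × 541 = 383 × 541 mm

383 × 541 mm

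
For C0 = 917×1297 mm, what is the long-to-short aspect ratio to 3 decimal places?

1297 / 917 = 1.414
Matches √2 ≈ 1.414 — the ISO 216 defining ratio.

1.414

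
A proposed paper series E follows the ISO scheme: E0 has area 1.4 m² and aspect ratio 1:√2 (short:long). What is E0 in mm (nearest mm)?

Let the short side be w mm. Then w · w√2 = 1.4 m² = 1,400,000 mm².
w² = 1,400,000/√2, so w ≈ 995.0 mm; long side = w√2 ≈ 1407.1 mm.

995 × 1407 mm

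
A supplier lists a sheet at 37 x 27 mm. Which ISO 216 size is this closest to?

Aspect ratio 37/27 ≈ 1.370 (ISO target is √2 ≈ 1.414).
In the A-series (A0 area = 1 m²): A10 = 26 × 37 mm.
Off by 1 mm total — nearest standard size.

A10 (26 × 37 mm)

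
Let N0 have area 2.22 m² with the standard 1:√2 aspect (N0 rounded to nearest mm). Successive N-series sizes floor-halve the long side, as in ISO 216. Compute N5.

221 × 313 mm

Let N0's short side be w mm. w · w√2 = 2.22 m² = 2,220,000 mm², so w ≈ 1252.9 mm and w√2 ≈ 1771.9 mm → N0 = 1253 × 1772 mm.
N1: ⌊1772/2⌋ × 1253 = 886 × 1253 mm
N2: ⌊1253/2⌋ × 886 = 626 × 886 mm
N3: ⌊886/2⌋ × 626 = 443 × 626 mm
N4: ⌊626/2⌋ × 443 = 313 × 443 mm
N5: ⌊443/2⌋ × 313 = 221 × 313 mm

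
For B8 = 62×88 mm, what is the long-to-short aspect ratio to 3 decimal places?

88 / 62 = 1.419
ISO 216 targets √2 ≈ 1.414; the +0.005 deviation is from mm rounding.

1.419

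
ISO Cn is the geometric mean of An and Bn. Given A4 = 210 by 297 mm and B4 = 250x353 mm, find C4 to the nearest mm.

Short side: √(210 · 250) = √52500 ≈ 229.1 → 229 mm
Long side: √(297 · 353) = √104841 ≈ 323.8 → 324 mm

229 × 324 mm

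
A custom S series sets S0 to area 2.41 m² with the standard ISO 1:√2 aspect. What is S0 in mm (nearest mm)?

1305 × 1846 mm

Let the short side be w mm. Then w · w√2 = 2.41 m² = 2,410,000 mm².
w² = 2,410,000/√2, so w ≈ 1305.4 mm; long side = w√2 ≈ 1846.1 mm.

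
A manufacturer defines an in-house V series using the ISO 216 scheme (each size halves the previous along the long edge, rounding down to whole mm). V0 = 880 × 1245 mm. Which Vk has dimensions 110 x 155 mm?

V0: 880 × 1245 mm
V1: 622 × 880 mm
V2: 440 × 622 mm
V3: 311 × 440 mm
V4: 220 × 311 mm
V5: 155 × 220 mm
V6: 110 × 155 mm
V7: 77 × 110 mm
→ matches V6.

V6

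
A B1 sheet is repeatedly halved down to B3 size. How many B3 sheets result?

4

B1 = 707 × 1000 mm; B3 = 353 × 500 mm.
Each halving step doubles the count; 2 steps from B1 to B3.
2^2 = 4.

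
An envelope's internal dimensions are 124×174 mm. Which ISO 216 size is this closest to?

B6 (125 × 176 mm)

Aspect ratio 174/124 ≈ 1.403 — close to the ISO √2 ≈ 1.414.
In the B-series (B0 = 1000 × 1414 mm): B6 = 125 × 176 mm.
Off by 3 mm total — nearest standard size.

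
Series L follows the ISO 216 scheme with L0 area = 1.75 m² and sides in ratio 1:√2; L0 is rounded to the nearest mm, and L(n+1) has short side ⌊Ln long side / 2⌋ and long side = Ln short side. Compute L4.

278 × 393 mm

Let L0's short side be w mm. w · w√2 = 1.75 m² = 1,750,000 mm², so w ≈ 1112.4 mm and w√2 ≈ 1573.2 mm → L0 = 1112 × 1573 mm.
L1: ⌊1573/2⌋ × 1112 = 786 × 1112 mm
L2: ⌊1112/2⌋ × 786 = 556 × 786 mm
L3: ⌊786/2⌋ × 556 = 393 × 556 mm
L4: ⌊556/2⌋ × 393 = 278 × 393 mm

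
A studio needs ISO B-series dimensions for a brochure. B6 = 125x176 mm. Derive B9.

B7: ⌊176/2⌋ × 125 = 88 × 125 mm
B8: ⌊125/2⌋ × 88 = 62 × 88 mm
B9: ⌊88/2⌋ × 62 = 44 × 62 mm

44 × 62 mm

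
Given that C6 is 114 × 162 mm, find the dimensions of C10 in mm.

C7: ⌊162/2⌋ × 114 = 81 × 114 mm
C8: ⌊114/2⌋ × 81 = 57 × 81 mm
C9: ⌊81/2⌋ × 57 = 40 × 57 mm
C10: ⌊57/2⌋ × 40 = 28 × 40 mm

28 × 40 mm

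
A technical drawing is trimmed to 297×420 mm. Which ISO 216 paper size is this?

Aspect ratio 420/297 ≈ 1.414 — close to the ISO √2 ≈ 1.414.
In the A-series (A0 area = 1 m²): A3 = 297 × 420 mm.

A3 (297 × 420 mm)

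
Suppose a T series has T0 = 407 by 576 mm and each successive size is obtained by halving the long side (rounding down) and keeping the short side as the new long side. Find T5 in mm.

72 × 101 mm

T1: ⌊576/2⌋ × 407 = 288 × 407 mm
T2: ⌊407/2⌋ × 288 = 203 × 288 mm
T3: ⌊288/2⌋ × 203 = 144 × 203 mm
T4: ⌊203/2⌋ × 144 = 101 × 144 mm
T5: ⌊144/2⌋ × 101 = 72 × 101 mm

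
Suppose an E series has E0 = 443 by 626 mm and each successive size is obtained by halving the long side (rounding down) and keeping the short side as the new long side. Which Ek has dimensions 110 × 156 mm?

E4

E0: 443 × 626 mm
E1: 313 × 443 mm
E2: 221 × 313 mm
E3: 156 × 221 mm
E4: 110 × 156 mm
E5: 78 × 110 mm
→ matches E4.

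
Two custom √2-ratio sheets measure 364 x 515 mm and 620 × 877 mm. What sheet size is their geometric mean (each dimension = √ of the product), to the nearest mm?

475 × 672 mm

Short side: √(364 · 620) = √225680 ≈ 475.1 → 475 mm
Long side: √(515 · 877) = √451655 ≈ 672.1 → 672 mm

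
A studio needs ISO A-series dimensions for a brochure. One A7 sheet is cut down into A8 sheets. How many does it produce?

2

Each ISO step halves the sheet: 1 × A7 → 2 × A8
From A7 to A8 is 1 halving step: 2^1 = 2.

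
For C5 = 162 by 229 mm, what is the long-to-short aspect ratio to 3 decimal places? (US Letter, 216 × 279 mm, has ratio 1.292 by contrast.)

229 / 162 = 1.414
Matches √2 ≈ 1.414 — the ISO 216 defining ratio.

1.414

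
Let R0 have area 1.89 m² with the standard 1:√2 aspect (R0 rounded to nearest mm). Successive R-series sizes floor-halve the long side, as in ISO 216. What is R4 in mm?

Let R0's short side be w mm. w · w√2 = 1.89 m² = 1,890,000 mm², so w ≈ 1156.0 mm and w√2 ≈ 1634.9 mm → R0 = 1156 × 1635 mm.
R1: ⌊1635/2⌋ × 1156 = 817 × 1156 mm
R2: ⌊1156/2⌋ × 817 = 578 × 817 mm
R3: ⌊817/2⌋ × 578 = 408 × 578 mm
R4: ⌊578/2⌋ × 408 = 289 × 408 mm

289 × 408 mm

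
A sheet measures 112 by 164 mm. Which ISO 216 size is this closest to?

C6 (114 × 162 mm)

Aspect ratio 164/112 ≈ 1.464 (ISO target is √2 ≈ 1.414).
In the C-series (envelope sizes, between A and B): C6 = 114 × 162 mm.
Off by 4 mm total — nearest standard size.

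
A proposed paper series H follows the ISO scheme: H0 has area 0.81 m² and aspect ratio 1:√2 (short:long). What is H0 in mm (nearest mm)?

757 × 1070 mm

Let the short side be w mm. Then w · w√2 = 0.81 m² = 810,000 mm².
w² = 810,000/√2, so w ≈ 756.8 mm; long side = w√2 ≈ 1070.3 mm.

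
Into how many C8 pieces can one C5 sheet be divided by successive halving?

8

Each ISO step halves the sheet: 1 × C5 → 2 × C6 → 4 × C7 → 8 × C8
From C5 to C8 is 3 halving steps: 2^3 = 8.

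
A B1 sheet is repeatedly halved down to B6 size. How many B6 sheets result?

32

Each ISO step halves the sheet: 1 × B1 → 2 × B2 → 4 × B3 → 8 × B4 → …
From B1 to B6 is 5 halving steps: 2^5 = 32.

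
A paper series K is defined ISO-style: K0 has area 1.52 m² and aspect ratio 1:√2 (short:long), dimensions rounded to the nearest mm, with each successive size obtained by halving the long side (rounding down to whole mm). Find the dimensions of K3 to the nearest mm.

366 × 518 mm

Let K0's short side be w mm. w · w√2 = 1.52 m² = 1,520,000 mm², so w ≈ 1036.7 mm and w√2 ≈ 1466.2 mm → K0 = 1037 × 1466 mm.
K1: ⌊1466/2⌋ × 1037 = 733 × 1037 mm
K2: ⌊1037/2⌋ × 733 = 518 × 733 mm
K3: ⌊733/2⌋ × 518 = 366 × 518 mm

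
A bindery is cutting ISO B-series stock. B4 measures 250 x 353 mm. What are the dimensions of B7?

88 × 125 mm

B5: ⌊353/2⌋ × 250 = 176 × 250 mm
B6: ⌊250/2⌋ × 176 = 125 × 176 mm
B7: ⌊176/2⌋ × 125 = 88 × 125 mm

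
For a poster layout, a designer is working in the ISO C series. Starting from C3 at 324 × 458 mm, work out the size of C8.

57 × 81 mm

C4: ⌊458/2⌋ × 324 = 229 × 324 mm
C5: ⌊324/2⌋ × 229 = 162 × 229 mm
C6: ⌊229/2⌋ × 162 = 114 × 162 mm
C7: ⌊162/2⌋ × 114 = 81 × 114 mm
C8: ⌊114/2⌋ × 81 = 57 × 81 mm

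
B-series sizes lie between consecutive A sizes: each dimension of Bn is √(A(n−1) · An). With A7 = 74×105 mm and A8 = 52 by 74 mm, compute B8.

62 × 88 mm

Short side: √(74 · 52) = √3848 ≈ 62.0 → 62 mm
Long side: √(105 · 74) = √7770 ≈ 88.1 → 88 mm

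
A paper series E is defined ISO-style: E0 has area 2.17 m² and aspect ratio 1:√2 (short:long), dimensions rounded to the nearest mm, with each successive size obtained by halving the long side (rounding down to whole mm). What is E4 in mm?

Let E0's short side be w mm. w · w√2 = 2.17 m² = 2,170,000 mm², so w ≈ 1238.7 mm and w√2 ≈ 1751.8 mm → E0 = 1239 × 1752 mm.
E1: ⌊1752/2⌋ × 1239 = 876 × 1239 mm
E2: ⌊1239/2⌋ × 876 = 619 × 876 mm
E3: ⌊876/2⌋ × 619 = 438 × 619 mm
E4: ⌊619/2⌋ × 438 = 309 × 438 mm

309 × 438 mm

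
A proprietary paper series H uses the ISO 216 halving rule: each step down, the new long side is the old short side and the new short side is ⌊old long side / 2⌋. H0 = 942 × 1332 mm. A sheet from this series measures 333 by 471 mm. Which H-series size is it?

H3

H0: 942 × 1332 mm
H1: 666 × 942 mm
H2: 471 × 666 mm
H3: 333 × 471 mm
H4: 235 × 333 mm
→ matches H3.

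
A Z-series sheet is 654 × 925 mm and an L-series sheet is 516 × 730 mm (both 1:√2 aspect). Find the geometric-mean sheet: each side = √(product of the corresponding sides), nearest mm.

581 × 822 mm

Short side: √(654 · 516) = √337464 ≈ 580.9 → 581 mm
Long side: √(925 · 730) = √675250 ≈ 821.7 → 822 mm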